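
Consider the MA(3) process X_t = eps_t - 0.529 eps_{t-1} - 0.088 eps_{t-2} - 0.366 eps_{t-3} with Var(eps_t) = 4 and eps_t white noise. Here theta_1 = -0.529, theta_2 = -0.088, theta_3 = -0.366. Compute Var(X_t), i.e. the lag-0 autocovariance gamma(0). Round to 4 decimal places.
\gamma(0) = 5.6862

For an MA(q) process X_t = eps_t + sum_i theta_i eps_{t-i} with
Var(eps_t) = sigma^2, the variance is
  gamma(0) = sigma^2 * (1 + sum_i theta_i^2).
  sum_i theta_i^2 = (-0.529)^2 + (-0.088)^2 + (-0.366)^2 = 0.279841 + 0.007744 + 0.133956 = 0.421541.
  gamma(0) = 4 * (1 + 0.421541) = 4 * 1.421541 = 5.686164, which rounds to 5.6862.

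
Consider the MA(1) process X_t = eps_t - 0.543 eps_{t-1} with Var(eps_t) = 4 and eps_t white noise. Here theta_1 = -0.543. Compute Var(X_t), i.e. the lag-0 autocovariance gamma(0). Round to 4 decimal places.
\gamma(0) = 5.1794

For an MA(q) process X_t = eps_t + sum_i theta_i eps_{t-i} with
Var(eps_t) = sigma^2, the variance is
  gamma(0) = sigma^2 * (1 + sum_i theta_i^2).
  sum_i theta_i^2 = (-0.543)^2 = 0.294849.
  gamma(0) = 4 * (1 + 0.294849) = 4 * 1.294849 = 5.179396, which rounds to 5.1794.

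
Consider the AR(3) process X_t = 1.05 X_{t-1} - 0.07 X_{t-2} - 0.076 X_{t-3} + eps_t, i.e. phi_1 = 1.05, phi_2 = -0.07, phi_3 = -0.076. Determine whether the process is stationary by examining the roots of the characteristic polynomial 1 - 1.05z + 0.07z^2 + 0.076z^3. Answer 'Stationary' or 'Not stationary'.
\text{Stationary}

The AR(p) characteristic polynomial is P(z) = 1 - 1.05z + 0.07z^2 + 0.076z^3.
Stationarity requires all roots to lie outside the unit circle, i.e. |z| > 1 for every root.
Degree 3: look for a simple real root z0 first, then factor out (1 - z/z0) and solve the remaining quadratic.
Testing z0 = 2.5: P(2.5) = 1 + (-1.05)(2.5) + (0.07)(2.5)^2 + (0.076)(2.5)^3
  = 1 + (-2.625) + (0.4375) + (1.1875) = 0.  So z_0 = 2.5 is a root, |z_0| = 2.5.
Divide out the factor (1 - 0.4 z) = (1 - z/z0) (since 1/z0 = 0.4):
  P(z) = (1 - 0.4 z)(1 + (-0.65) z + (-0.19) z^2)
  [check: z-coef -0.65 - (0.4) = -1.05; z^2-coef -0.19 - (0.4)(-0.65) = 0.07; z^3-coef -(0.4)(-0.19) = 0.076.]
Remaining roots from the quadratic factor 1 + (-0.65) z + (-0.19) z^2:
  Set 1 + (-0.65) z + (-0.19) z^2 = 0, i.e. a z^2 + b z + c = 0 with a = -0.19, b = -0.65, c = 1.
  Discriminant D = b^2 - 4ac = (-0.65)^2 - 4*(-0.19)*1 = 0.4225 - (-0.76) = 1.1825.
  D >= 0, so the roots are real: z = (-b +/- sqrt(D)) / (2a) = (0.65 +/- 1.087428) / (-0.38).
    z_1 = (0.65 + 1.087428) / (-0.38) = -4.5722,   |z_1| = 4.5722.
    z_2 = (0.65 - 1.087428) / (-0.38) = 1.1511,   |z_2| = 1.1511.
Moduli of all roots: 2.5000, 4.5722, 1.1511.
All moduli strictly greater than 1? Yes.
Verdict: Stationary.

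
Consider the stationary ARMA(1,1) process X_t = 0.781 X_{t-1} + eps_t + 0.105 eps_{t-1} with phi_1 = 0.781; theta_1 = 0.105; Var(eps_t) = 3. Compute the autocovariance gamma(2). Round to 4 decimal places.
\gamma(2) = 5.7587

Multiply the model equation by X_{t-k} and take expectations. With theta_0 = psi_0 = 1 and psi_j the MA(infinity) weights, this gives
  gamma(k) - sum_i phi_i gamma(k-i) = c_k,
  c_k = sigma^2 * sum_{j=k..q} theta_j psi_{j-k}   (c_k = 0 for k > q),
using gamma(-m) = gamma(m).
psi-weights needed (psi_j = theta_j + sum_i phi_i psi_{j-i}):
  psi_1 = theta_1 + phi_1 = 0.105 + (0.781) = 0.886
Right-hand sides:
  c_0 = sigma^2 (1 + theta_1 psi_1) = 3 * (1 + (0.105)(0.886)) = 3 * 1.09303 = 3.27909
  c_1 = sigma^2 theta_1 = 3 * (0.105) = 0.315
  c_2 = 0
Equations for k = 0 and k = 1 (AR order 1):
  gamma(0) = phi_1 gamma(1) + c_0
  gamma(1) = phi_1 gamma(0) + c_1
Substituting the second into the first: gamma(0) (1 - phi_1^2) = c_0 + phi_1 c_1, so
  gamma(0) = (c_0 + phi_1 c_1) / (1 - phi_1^2) = (3.27909 + (0.781)(0.315)) / (1 - (0.781)^2) = 3.525105 / 0.390039 = 9.037827.
  gamma(1) = phi_1 gamma(0) + c_1 = (0.781)(9.037827) + (0.315) = 7.373543.
For k = 2 (> q): gamma(2) = phi_1 gamma(1) = (0.781)(7.373543) = 5.758737.
Therefore gamma(2) = 5.7587 (to 4 decimal places).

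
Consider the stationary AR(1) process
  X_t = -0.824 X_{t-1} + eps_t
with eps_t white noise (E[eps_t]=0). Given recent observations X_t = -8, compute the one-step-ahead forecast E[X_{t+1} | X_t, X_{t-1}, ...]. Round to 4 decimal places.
E[X_{t+1} \mid \mathcal F_t] = 6.5920

For an AR(p) model X_t = c + sum_i phi_i X_{t-i} + eps_t, the
one-step-ahead conditional mean is
  E[X_{t+1} | X_t, ...] = c + sum_i phi_i X_{t+1-i}.
Substitute known values:
  E[X_{t+1} | ...] = (-0.824) * (-8)
                   = 6.5920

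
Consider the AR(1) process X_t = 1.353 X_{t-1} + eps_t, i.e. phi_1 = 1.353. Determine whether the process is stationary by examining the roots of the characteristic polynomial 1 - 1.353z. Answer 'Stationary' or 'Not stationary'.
\text{Not stationary}

The AR(p) characteristic polynomial is P(z) = 1 - 1.353z.
Stationarity requires all roots to lie outside the unit circle, i.e. |z| > 1 for every root.
This is linear in z: 1 + (-1.353) z = 0  =>  z = -1/(-1.353) = 0.739098,  |z| = 0.739098.
Moduli of all roots: 0.7391.
All moduli strictly greater than 1? No.
Verdict: Not stationary.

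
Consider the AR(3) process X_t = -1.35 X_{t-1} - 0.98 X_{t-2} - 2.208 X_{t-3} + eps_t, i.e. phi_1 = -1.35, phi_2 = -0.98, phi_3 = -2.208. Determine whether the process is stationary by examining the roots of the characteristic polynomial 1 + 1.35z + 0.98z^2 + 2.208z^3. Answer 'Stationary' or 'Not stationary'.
\text{Not stationary}

The AR(p) characteristic polynomial is P(z) = 1 + 1.35z + 0.98z^2 + 2.208z^3.
Stationarity requires all roots to lie outside the unit circle, i.e. |z| > 1 for every root.
Degree 3: look for a simple real root z0 first, then factor out (1 - z/z0) and solve the remaining quadratic.
Testing z0 = -0.625: P(-0.625) = 1 + (1.35)(-0.625) + (0.98)(-0.625)^2 + (2.208)(-0.625)^3
  = 1 + (-0.84375) + (0.382812) + (-0.539062) = 0.  So z_0 = -0.625 is a root, |z_0| = 0.625.
Divide out the factor (1 + 1.6 z) = (1 - z/z0) (since 1/z0 = -1.6):
  P(z) = (1 + 1.6 z)(1 + (-0.25) z + (1.38) z^2)
  [check: z-coef -0.25 - (-1.6) = 1.35; z^2-coef 1.38 - (-1.6)(-0.25) = 0.98; z^3-coef -(-1.6)(1.38) = 2.208.]
Remaining roots from the quadratic factor 1 + (-0.25) z + (1.38) z^2:
  Set 1 + (-0.25) z + (1.38) z^2 = 0, i.e. a z^2 + b z + c = 0 with a = 1.38, b = -0.25, c = 1.
  Discriminant D = b^2 - 4ac = (-0.25)^2 - 4*(1.38)*1 = 0.0625 - (5.52) = -5.4575.
  D < 0, so the roots are the complex-conjugate pair z = (-b +/- i sqrt(-D)) / (2a) = 0.0906 +/- 0.8464i.
  For a conjugate pair |z|^2 = z * conj(z) = (product of roots) = c/a = 1/(1.38) = 0.724638, so |z| = sqrt(0.724638) = 0.8513 for both roots.
Moduli of all roots: 0.6250, 0.8513, 0.8513.
All moduli strictly greater than 1? No.
Verdict: Not stationary.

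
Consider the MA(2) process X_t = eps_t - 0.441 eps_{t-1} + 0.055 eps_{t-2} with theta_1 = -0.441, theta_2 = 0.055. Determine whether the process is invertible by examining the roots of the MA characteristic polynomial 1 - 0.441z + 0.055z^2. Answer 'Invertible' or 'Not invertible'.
\text{Invertible}

The MA(q) characteristic polynomial is P(z) = 1 - 0.441z + 0.055z^2.
Invertibility requires all roots to lie outside the unit circle, i.e. |z| > 1 for every root.
Set 1 + (-0.441) z + (0.055) z^2 = 0, i.e. a z^2 + b z + c = 0 with a = 0.055, b = -0.441, c = 1.
Discriminant D = b^2 - 4ac = (-0.441)^2 - 4*(0.055)*1 = 0.194481 - (0.22) = -0.025519.
D < 0, so the roots are the complex-conjugate pair z = (-b +/- i sqrt(-D)) / (2a) = 4.0091 +/- 1.4522i.
For a conjugate pair |z|^2 = z * conj(z) = (product of roots) = c/a = 1/(0.055) = 18.181818, so |z| = sqrt(18.181818) = 4.264 for both roots.
Moduli of all roots: 4.2640, 4.2640.
All moduli strictly greater than 1? Yes.
Verdict: Invertible.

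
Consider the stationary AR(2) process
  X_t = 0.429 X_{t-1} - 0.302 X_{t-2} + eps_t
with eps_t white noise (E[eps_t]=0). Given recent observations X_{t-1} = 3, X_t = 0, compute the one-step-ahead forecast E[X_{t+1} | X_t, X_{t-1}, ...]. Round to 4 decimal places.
E[X_{t+1} \mid \mathcal F_t] = -0.9060

For an AR(p) model X_t = c + sum_i phi_i X_{t-i} + eps_t, the
one-step-ahead conditional mean is
  E[X_{t+1} | X_t, ...] = c + sum_i phi_i X_{t+1-i}.
Substitute known values:
  E[X_{t+1} | ...] = (0.429) * (0) + (-0.302) * (3)
                   = -0.9060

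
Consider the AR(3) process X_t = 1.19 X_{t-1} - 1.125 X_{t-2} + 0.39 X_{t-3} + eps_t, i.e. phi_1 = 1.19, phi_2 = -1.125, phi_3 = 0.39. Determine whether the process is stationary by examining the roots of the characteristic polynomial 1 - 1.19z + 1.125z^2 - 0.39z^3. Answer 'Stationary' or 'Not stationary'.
\text{Stationary}

The AR(p) characteristic polynomial is P(z) = 1 - 1.19z + 1.125z^2 - 0.39z^3.
Stationarity requires all roots to lie outside the unit circle, i.e. |z| > 1 for every root.
Degree 3: look for a simple real root z0 first, then factor out (1 - z/z0) and solve the remaining quadratic.
Testing z0 = 2: P(2) = 1 + (-1.19)(2) + (1.125)(2)^2 + (-0.39)(2)^3
  = 1 + (-2.38) + (4.5) + (-3.12) = 0.  So z_0 = 2 is a root, |z_0| = 2.
Divide out the factor (1 - 0.5 z) = (1 - z/z0) (since 1/z0 = 0.5):
  P(z) = (1 - 0.5 z)(1 + (-0.69) z + (0.78) z^2)
  [check: z-coef -0.69 - (0.5) = -1.19; z^2-coef 0.78 - (0.5)(-0.69) = 1.125; z^3-coef -(0.5)(0.78) = -0.39.]
Remaining roots from the quadratic factor 1 + (-0.69) z + (0.78) z^2:
  Set 1 + (-0.69) z + (0.78) z^2 = 0, i.e. a z^2 + b z + c = 0 with a = 0.78, b = -0.69, c = 1.
  Discriminant D = b^2 - 4ac = (-0.69)^2 - 4*(0.78)*1 = 0.4761 - (3.12) = -2.6439.
  D < 0, so the roots are the complex-conjugate pair z = (-b +/- i sqrt(-D)) / (2a) = 0.4423 +/- 1.0423i.
  For a conjugate pair |z|^2 = z * conj(z) = (product of roots) = c/a = 1/(0.78) = 1.282051, so |z| = sqrt(1.282051) = 1.1323 for both roots.
Moduli of all roots: 2.0000, 1.1323, 1.1323.
All moduli strictly greater than 1? Yes.
Verdict: Stationary.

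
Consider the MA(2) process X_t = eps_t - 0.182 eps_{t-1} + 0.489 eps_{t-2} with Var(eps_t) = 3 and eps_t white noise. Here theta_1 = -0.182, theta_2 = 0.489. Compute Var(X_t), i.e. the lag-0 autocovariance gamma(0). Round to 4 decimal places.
\gamma(0) = 3.8167

For an MA(q) process X_t = eps_t + sum_i theta_i eps_{t-i} with
Var(eps_t) = sigma^2, the variance is
  gamma(0) = sigma^2 * (1 + sum_i theta_i^2).
  sum_i theta_i^2 = (-0.182)^2 + (0.489)^2 = 0.033124 + 0.239121 = 0.272245.
  gamma(0) = 3 * (1 + 0.272245) = 3 * 1.272245 = 3.816735, which rounds to 3.8167.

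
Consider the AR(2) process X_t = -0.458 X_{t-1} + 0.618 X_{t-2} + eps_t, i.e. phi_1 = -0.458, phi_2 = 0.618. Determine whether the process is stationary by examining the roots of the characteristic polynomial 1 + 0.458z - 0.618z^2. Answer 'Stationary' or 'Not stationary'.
\text{Not stationary}

The AR(p) characteristic polynomial is P(z) = 1 + 0.458z - 0.618z^2.
Stationarity requires all roots to lie outside the unit circle, i.e. |z| > 1 for every root.
Set 1 + (0.458) z + (-0.618) z^2 = 0, i.e. a z^2 + b z + c = 0 with a = -0.618, b = 0.458, c = 1.
Discriminant D = b^2 - 4ac = (0.458)^2 - 4*(-0.618)*1 = 0.209764 - (-2.472) = 2.681764.
D >= 0, so the roots are real: z = (-b +/- sqrt(D)) / (2a) = (-0.458 +/- 1.637609) / (-1.236).
  z_1 = (-0.458 + 1.637609) / (-1.236) = -0.9544,   |z_1| = 0.9544.
  z_2 = (-0.458 - 1.637609) / (-1.236) = 1.6955,   |z_2| = 1.6955.
Moduli of all roots: 0.9544, 1.6955.
All moduli strictly greater than 1? No.
Verdict: Not stationary.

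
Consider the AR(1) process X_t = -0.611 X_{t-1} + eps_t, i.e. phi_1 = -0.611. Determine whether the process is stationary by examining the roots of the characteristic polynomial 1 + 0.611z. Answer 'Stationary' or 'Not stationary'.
\text{Stationary}

The AR(p) characteristic polynomial is P(z) = 1 + 0.611z.
Stationarity requires all roots to lie outside the unit circle, i.e. |z| > 1 for every root.
This is linear in z: 1 + (0.611) z = 0  =>  z = -1/(0.611) = -1.636661,  |z| = 1.636661.
Moduli of all roots: 1.6367.
All moduli strictly greater than 1? Yes.
Verdict: Stationary.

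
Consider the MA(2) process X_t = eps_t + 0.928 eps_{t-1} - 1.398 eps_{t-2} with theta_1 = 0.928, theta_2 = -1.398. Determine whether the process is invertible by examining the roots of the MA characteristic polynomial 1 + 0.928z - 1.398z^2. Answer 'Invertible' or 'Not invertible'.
\text{Not invertible}

The MA(q) characteristic polynomial is P(z) = 1 + 0.928z - 1.398z^2.
Invertibility requires all roots to lie outside the unit circle, i.e. |z| > 1 for every root.
Set 1 + (0.928) z + (-1.398) z^2 = 0, i.e. a z^2 + b z + c = 0 with a = -1.398, b = 0.928, c = 1.
Discriminant D = b^2 - 4ac = (0.928)^2 - 4*(-1.398)*1 = 0.861184 - (-5.592) = 6.453184.
D >= 0, so the roots are real: z = (-b +/- sqrt(D)) / (2a) = (-0.928 +/- 2.540312) / (-2.796).
  z_1 = (-0.928 + 2.540312) / (-2.796) = -0.5766,   |z_1| = 0.5766.
  z_2 = (-0.928 - 2.540312) / (-2.796) = 1.2405,   |z_2| = 1.2405.
Moduli of all roots: 0.5766, 1.2405.
All moduli strictly greater than 1? No.
Verdict: Not invertible.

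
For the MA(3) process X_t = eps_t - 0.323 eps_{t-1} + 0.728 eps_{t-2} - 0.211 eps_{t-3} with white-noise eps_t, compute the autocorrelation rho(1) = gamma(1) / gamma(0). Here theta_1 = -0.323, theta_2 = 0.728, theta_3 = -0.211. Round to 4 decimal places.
\rho(1) = -0.4240

For an MA(q) process with theta_0 = 1, the autocovariance is
  gamma(k) = sigma^2 * sum_{i=0..q-k} theta_i * theta_{i+k},
and rho(k) = gamma(k) / gamma(0). Sigma^2 cancels.
  numerator   = (1)*(-0.323) + (-0.323)*(0.728) + (0.728)*(-0.211) = -0.711752.
  denominator = (1)^2 + (-0.323)^2 + (0.728)^2 + (-0.211)^2 = 1.678834.
  rho(1) = -0.711752 / 1.678834 = -0.4240.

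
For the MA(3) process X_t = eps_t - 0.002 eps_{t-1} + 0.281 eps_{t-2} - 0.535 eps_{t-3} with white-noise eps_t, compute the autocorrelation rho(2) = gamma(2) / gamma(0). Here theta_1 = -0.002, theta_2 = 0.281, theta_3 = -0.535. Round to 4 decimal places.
\rho(2) = 0.2066

For an MA(q) process with theta_0 = 1, the autocovariance is
  gamma(k) = sigma^2 * sum_{i=0..q-k} theta_i * theta_{i+k},
and rho(k) = gamma(k) / gamma(0). Sigma^2 cancels.
  numerator   = (1)*(0.281) + (-0.002)*(-0.535) = 0.28207.
  denominator = (1)^2 + (-0.002)^2 + (0.281)^2 + (-0.535)^2 = 1.36519.
  rho(2) = 0.28207 / 1.36519 = 0.2066.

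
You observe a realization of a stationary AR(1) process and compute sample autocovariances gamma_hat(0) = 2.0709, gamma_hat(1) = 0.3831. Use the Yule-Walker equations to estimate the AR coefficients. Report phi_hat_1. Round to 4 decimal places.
\hat\phi_{1} = 0.1850

The Yule-Walker equations for an AR(p) process read, in matrix form,
  Gamma_p phi = r_p,   with   (Gamma_p)_{ij} = gamma(|i - j|),
                       (r_p)_i = gamma(i),   i,j = 1..p.
Substitute the sample gammas (Toeplitz matrix and right-hand side of size 1):
  Gamma_p = [[2.0709]]
  r_p     = [0.3831]
With p = 1 this is the single equation gamma(0) phi_1 = gamma(1):
  phi_hat_1 = gamma(1) / gamma(0) = 0.3831 / 2.0709 = 0.1850.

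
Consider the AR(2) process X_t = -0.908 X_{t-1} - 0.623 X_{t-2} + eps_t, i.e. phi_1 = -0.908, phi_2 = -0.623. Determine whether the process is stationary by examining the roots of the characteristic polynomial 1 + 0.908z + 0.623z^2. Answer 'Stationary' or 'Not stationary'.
\text{Stationary}

The AR(p) characteristic polynomial is P(z) = 1 + 0.908z + 0.623z^2.
Stationarity requires all roots to lie outside the unit circle, i.e. |z| > 1 for every root.
Set 1 + (0.908) z + (0.623) z^2 = 0, i.e. a z^2 + b z + c = 0 with a = 0.623, b = 0.908, c = 1.
Discriminant D = b^2 - 4ac = (0.908)^2 - 4*(0.623)*1 = 0.824464 - (2.492) = -1.667536.
D < 0, so the roots are the complex-conjugate pair z = (-b +/- i sqrt(-D)) / (2a) = -0.7287 +/- 1.0364i.
For a conjugate pair |z|^2 = z * conj(z) = (product of roots) = c/a = 1/(0.623) = 1.605136, so |z| = sqrt(1.605136) = 1.2669 for both roots.
Moduli of all roots: 1.2669, 1.2669.
All moduli strictly greater than 1? Yes.
Verdict: Stationary.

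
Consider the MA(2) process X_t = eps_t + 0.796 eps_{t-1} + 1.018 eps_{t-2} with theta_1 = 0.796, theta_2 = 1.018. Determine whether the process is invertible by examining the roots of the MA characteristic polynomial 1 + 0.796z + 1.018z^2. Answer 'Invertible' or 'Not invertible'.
\text{Not invertible}

The MA(q) characteristic polynomial is P(z) = 1 + 0.796z + 1.018z^2.
Invertibility requires all roots to lie outside the unit circle, i.e. |z| > 1 for every root.
Set 1 + (0.796) z + (1.018) z^2 = 0, i.e. a z^2 + b z + c = 0 with a = 1.018, b = 0.796, c = 1.
Discriminant D = b^2 - 4ac = (0.796)^2 - 4*(1.018)*1 = 0.633616 - (4.072) = -3.438384.
D < 0, so the roots are the complex-conjugate pair z = (-b +/- i sqrt(-D)) / (2a) = -0.391 +/- 0.9108i.
For a conjugate pair |z|^2 = z * conj(z) = (product of roots) = c/a = 1/(1.018) = 0.982318, so |z| = sqrt(0.982318) = 0.9911 for both roots.
Moduli of all roots: 0.9911, 0.9911.
All moduli strictly greater than 1? No.
Verdict: Not invertible.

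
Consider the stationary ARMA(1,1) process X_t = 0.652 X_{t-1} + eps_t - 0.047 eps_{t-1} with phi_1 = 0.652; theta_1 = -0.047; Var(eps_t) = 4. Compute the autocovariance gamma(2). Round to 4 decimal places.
\gamma(2) = 2.6605

Multiply the model equation by X_{t-k} and take expectations. With theta_0 = psi_0 = 1 and psi_j the MA(infinity) weights, this gives
  gamma(k) - sum_i phi_i gamma(k-i) = c_k,
  c_k = sigma^2 * sum_{j=k..q} theta_j psi_{j-k}   (c_k = 0 for k > q),
using gamma(-m) = gamma(m).
psi-weights needed (psi_j = theta_j + sum_i phi_i psi_{j-i}):
  psi_1 = theta_1 + phi_1 = -0.047 + (0.652) = 0.605
Right-hand sides:
  c_0 = sigma^2 (1 + theta_1 psi_1) = 4 * (1 + (-0.047)(0.605)) = 4 * 0.971565 = 3.88626
  c_1 = sigma^2 theta_1 = 4 * (-0.047) = -0.188
  c_2 = 0
Equations for k = 0 and k = 1 (AR order 1):
  gamma(0) = phi_1 gamma(1) + c_0
  gamma(1) = phi_1 gamma(0) + c_1
Substituting the second into the first: gamma(0) (1 - phi_1^2) = c_0 + phi_1 c_1, so
  gamma(0) = (c_0 + phi_1 c_1) / (1 - phi_1^2) = (3.88626 + (0.652)(-0.188)) / (1 - (0.652)^2) = 3.763684 / 0.574896 = 6.546721.
  gamma(1) = phi_1 gamma(0) + c_1 = (0.652)(6.546721) + (-0.188) = 4.080462.
For k = 2 (> q): gamma(2) = phi_1 gamma(1) = (0.652)(4.080462) = 2.660461.
Therefore gamma(2) = 2.6605 (to 4 decimal places).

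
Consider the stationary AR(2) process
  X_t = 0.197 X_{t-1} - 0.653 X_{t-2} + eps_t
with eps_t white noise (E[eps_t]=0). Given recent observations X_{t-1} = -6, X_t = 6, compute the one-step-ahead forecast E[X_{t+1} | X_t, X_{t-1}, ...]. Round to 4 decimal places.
E[X_{t+1} \mid \mathcal F_t] = 5.1000

For an AR(p) model X_t = c + sum_i phi_i X_{t-i} + eps_t, the
one-step-ahead conditional mean is
  E[X_{t+1} | X_t, ...] = c + sum_i phi_i X_{t+1-i}.
Substitute known values:
  E[X_{t+1} | ...] = (0.197) * (6) + (-0.653) * (-6)
                   = 5.1000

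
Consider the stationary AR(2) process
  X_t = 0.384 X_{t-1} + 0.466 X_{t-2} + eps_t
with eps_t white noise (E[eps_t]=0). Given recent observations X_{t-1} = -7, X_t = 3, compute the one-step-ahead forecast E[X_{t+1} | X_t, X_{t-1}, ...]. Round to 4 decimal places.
E[X_{t+1} \mid \mathcal F_t] = -2.1100

For an AR(p) model X_t = c + sum_i phi_i X_{t-i} + eps_t, the
one-step-ahead conditional mean is
  E[X_{t+1} | X_t, ...] = c + sum_i phi_i X_{t+1-i}.
Substitute known values:
  E[X_{t+1} | ...] = (0.384) * (3) + (0.466) * (-7)
                   = -2.1100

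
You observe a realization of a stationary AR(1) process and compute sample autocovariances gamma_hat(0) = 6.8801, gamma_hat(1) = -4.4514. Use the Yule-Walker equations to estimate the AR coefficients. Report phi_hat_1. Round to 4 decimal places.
\hat\phi_{1} = -0.6470

The Yule-Walker equations for an AR(p) process read, in matrix form,
  Gamma_p phi = r_p,   with   (Gamma_p)_{ij} = gamma(|i - j|),
                       (r_p)_i = gamma(i),   i,j = 1..p.
Substitute the sample gammas (Toeplitz matrix and right-hand side of size 1):
  Gamma_p = [[6.8801]]
  r_p     = [-4.4514]
With p = 1 this is the single equation gamma(0) phi_1 = gamma(1):
  phi_hat_1 = gamma(1) / gamma(0) = -4.4514 / 6.8801 = -0.6470.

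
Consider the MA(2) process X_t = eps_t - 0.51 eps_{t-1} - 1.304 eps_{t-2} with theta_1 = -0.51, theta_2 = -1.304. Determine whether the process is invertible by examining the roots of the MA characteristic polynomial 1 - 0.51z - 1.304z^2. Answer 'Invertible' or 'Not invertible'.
\text{Not invertible}

The MA(q) characteristic polynomial is P(z) = 1 - 0.51z - 1.304z^2.
Invertibility requires all roots to lie outside the unit circle, i.e. |z| > 1 for every root.
Set 1 + (-0.51) z + (-1.304) z^2 = 0, i.e. a z^2 + b z + c = 0 with a = -1.304, b = -0.51, c = 1.
Discriminant D = b^2 - 4ac = (-0.51)^2 - 4*(-1.304)*1 = 0.2601 - (-5.216) = 5.4761.
D >= 0, so the roots are real: z = (-b +/- sqrt(D)) / (2a) = (0.51 +/- 2.340107) / (-2.608).
  z_1 = (0.51 + 2.340107) / (-2.608) = -1.0928,   |z_1| = 1.0928.
  z_2 = (0.51 - 2.340107) / (-2.608) = 0.7017,   |z_2| = 0.7017.
Moduli of all roots: 1.0928, 0.7017.
All moduli strictly greater than 1? No.
Verdict: Not invertible.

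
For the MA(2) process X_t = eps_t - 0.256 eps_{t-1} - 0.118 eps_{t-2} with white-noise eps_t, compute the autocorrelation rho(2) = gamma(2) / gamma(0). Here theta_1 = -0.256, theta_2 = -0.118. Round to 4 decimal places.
\rho(2) = -0.1093

For an MA(q) process with theta_0 = 1, the autocovariance is
  gamma(k) = sigma^2 * sum_{i=0..q-k} theta_i * theta_{i+k},
and rho(k) = gamma(k) / gamma(0). Sigma^2 cancels.
  numerator   = (1)*(-0.118) = -0.118.
  denominator = (1)^2 + (-0.256)^2 + (-0.118)^2 = 1.07946.
  rho(2) = -0.118 / 1.07946 = -0.1093.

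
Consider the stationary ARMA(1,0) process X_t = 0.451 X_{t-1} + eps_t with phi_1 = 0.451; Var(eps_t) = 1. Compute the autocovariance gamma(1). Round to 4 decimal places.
\gamma(1) = 0.5662

Multiply the model equation by X_{t-k} and take expectations. With theta_0 = psi_0 = 1 and psi_j the MA(infinity) weights, this gives
  gamma(k) - sum_i phi_i gamma(k-i) = c_k,
  c_k = sigma^2 * sum_{j=k..q} theta_j psi_{j-k}   (c_k = 0 for k > q),
using gamma(-m) = gamma(m).
Pure AR (q = 0): c_0 = sigma^2 = 1, c_k = 0 for k >= 1.
Equations for k = 0 and k = 1 (AR order 1):
  gamma(0) = phi_1 gamma(1) + c_0
  gamma(1) = phi_1 gamma(0) + c_1
Substituting the second into the first: gamma(0) (1 - phi_1^2) = c_0 + phi_1 c_1, so
  gamma(0) = c_0 / (1 - phi_1^2) = 1 / (1 - (0.451)^2) = 1 / 0.796599 = 1.255337.
  gamma(1) = phi_1 gamma(0) = (0.451)(1.255337) = 0.566157.
Therefore gamma(1) = 0.5662 (to 4 decimal places).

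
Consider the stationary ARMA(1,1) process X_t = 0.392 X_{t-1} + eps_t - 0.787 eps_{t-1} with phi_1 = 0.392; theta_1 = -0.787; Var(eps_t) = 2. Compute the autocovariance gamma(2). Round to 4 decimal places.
\gamma(2) = -0.2530

Multiply the model equation by X_{t-k} and take expectations. With theta_0 = psi_0 = 1 and psi_j the MA(infinity) weights, this gives
  gamma(k) - sum_i phi_i gamma(k-i) = c_k,
  c_k = sigma^2 * sum_{j=k..q} theta_j psi_{j-k}   (c_k = 0 for k > q),
using gamma(-m) = gamma(m).
psi-weights needed (psi_j = theta_j + sum_i phi_i psi_{j-i}):
  psi_1 = theta_1 + phi_1 = -0.787 + (0.392) = -0.395
Right-hand sides:
  c_0 = sigma^2 (1 + theta_1 psi_1) = 2 * (1 + (-0.787)(-0.395)) = 2 * 1.310865 = 2.62173
  c_1 = sigma^2 theta_1 = 2 * (-0.787) = -1.574
  c_2 = 0
Equations for k = 0 and k = 1 (AR order 1):
  gamma(0) = phi_1 gamma(1) + c_0
  gamma(1) = phi_1 gamma(0) + c_1
Substituting the second into the first: gamma(0) (1 - phi_1^2) = c_0 + phi_1 c_1, so
  gamma(0) = (c_0 + phi_1 c_1) / (1 - phi_1^2) = (2.62173 + (0.392)(-1.574)) / (1 - (0.392)^2) = 2.004722 / 0.846336 = 2.368707.
  gamma(1) = phi_1 gamma(0) + c_1 = (0.392)(2.368707) + (-1.574) = -0.645467.
For k = 2 (> q): gamma(2) = phi_1 gamma(1) = (0.392)(-0.645467) = -0.253023.
Therefore gamma(2) = -0.2530 (to 4 decimal places).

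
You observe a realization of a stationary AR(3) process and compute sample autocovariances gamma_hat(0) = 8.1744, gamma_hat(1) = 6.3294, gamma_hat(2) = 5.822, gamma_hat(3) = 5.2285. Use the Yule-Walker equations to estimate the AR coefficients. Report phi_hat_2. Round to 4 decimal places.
\hat\phi_{2} = 0.2430

The Yule-Walker equations for an AR(p) process read, in matrix form,
  Gamma_p phi = r_p,   with   (Gamma_p)_{ij} = gamma(|i - j|),
                       (r_p)_i = gamma(i),   i,j = 1..p.
Substitute the sample gammas (Toeplitz matrix and right-hand side of size 3):
  Gamma_p = [[8.1744, 6.3294, 5.822], [6.3294, 8.1744, 6.3294], [5.822, 6.3294, 8.1744]]
  r_p     = [6.3294, 5.822, 5.2285]
Written out (R1..R3):
  (R1) 8.1744 phi_1 + 6.3294 phi_2 + 5.822 phi_3 = 6.3294
  (R2) 6.3294 phi_1 + 8.1744 phi_2 + 6.3294 phi_3 = 5.822
  (R3) 5.822 phi_1 + 6.3294 phi_2 + 8.1744 phi_3 = 5.2285
Gaussian elimination:
  R2 <- R2 - (6.3294/8.1744) R1 = R2 - (0.774295) R1:  3.273575 phi_2 + 1.821452 phi_3 = 0.921175
  R3 <- R3 - (5.822/8.1744) R1 = R3 - (0.712224) R1:  1.821452 phi_2 + 4.027835 phi_3 = 0.720552
  R3 <- R3 - (1.821452/3.273575) R2 = R3 - (0.556411) R2:  3.014359 phi_3 = 0.208001
Back-substitution:
  phi_hat_3 = 0.208001 / 3.014359 = 0.069003
  phi_hat_2 = (0.921175 - (1.821452)(0.069003)) / 3.273575 = 0.243003
  phi_hat_1 = (6.3294 - (6.3294)(0.243003) - (5.822)(0.069003)) / 8.1744 = 0.536993
So phi_hat = [0.5370, 0.2430, 0.0690].
Therefore phi_hat_2 = 0.2430.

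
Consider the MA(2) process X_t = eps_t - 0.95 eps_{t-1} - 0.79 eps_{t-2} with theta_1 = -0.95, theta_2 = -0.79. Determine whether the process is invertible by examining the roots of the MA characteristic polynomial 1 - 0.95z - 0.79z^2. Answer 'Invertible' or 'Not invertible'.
\text{Not invertible}

The MA(q) characteristic polynomial is P(z) = 1 - 0.95z - 0.79z^2.
Invertibility requires all roots to lie outside the unit circle, i.e. |z| > 1 for every root.
Set 1 + (-0.95) z + (-0.79) z^2 = 0, i.e. a z^2 + b z + c = 0 with a = -0.79, b = -0.95, c = 1.
Discriminant D = b^2 - 4ac = (-0.95)^2 - 4*(-0.79)*1 = 0.9025 - (-3.16) = 4.0625.
D >= 0, so the roots are real: z = (-b +/- sqrt(D)) / (2a) = (0.95 +/- 2.015564) / (-1.58).
  z_1 = (0.95 + 2.015564) / (-1.58) = -1.8769,   |z_1| = 1.8769.
  z_2 = (0.95 - 2.015564) / (-1.58) = 0.6744,   |z_2| = 0.6744.
Moduli of all roots: 1.8769, 0.6744.
All moduli strictly greater than 1? No.
Verdict: Not invertible.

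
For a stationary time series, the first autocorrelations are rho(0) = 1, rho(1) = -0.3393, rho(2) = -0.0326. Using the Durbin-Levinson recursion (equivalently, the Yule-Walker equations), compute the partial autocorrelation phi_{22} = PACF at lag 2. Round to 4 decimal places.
\phi_{22} = -0.1669

The PACF at lag k is phi_{kk}, the last component of the solution
to the Yule-Walker system G_k phi = r_k where
  (G_k)_{ij} = rho(|i - j|), (r_k)_i = rho(i), i,j = 1..k.
Equivalently, Durbin-Levinson gives phi_{kk} iteratively:
  phi_{11} = rho(1)
  phi_{kk} = [rho(k) - sum_{j=1..k-1} phi_{k-1,j} rho(k-j)]
            / [1 - sum_{j=1..k-1} phi_{k-1,j} rho(j)],
  phi_{k,j} = phi_{k-1,j} - phi_{kk} phi_{k-1,k-j},  j = 1..k-1.
Step k = 1:
  phi_11 = rho(1) = -0.3393.
Step k = 2:
  phi_22 = [rho(2) - phi_11 rho(1)] / [1 - phi_11 rho(1)] = [-0.0326 - (-0.3393)(-0.3393)] / [1 - (-0.3393)(-0.3393)]
         = -0.14772449 / 0.88487551 = -0.1669.
Therefore phi_{22} = -0.1669.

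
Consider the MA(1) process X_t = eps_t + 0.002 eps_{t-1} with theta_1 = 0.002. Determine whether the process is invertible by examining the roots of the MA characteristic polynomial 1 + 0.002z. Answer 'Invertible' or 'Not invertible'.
\text{Invertible}

The MA(q) characteristic polynomial is P(z) = 1 + 0.002z.
Invertibility requires all roots to lie outside the unit circle, i.e. |z| > 1 for every root.
This is linear in z: 1 + (0.002) z = 0  =>  z = -1/(0.002) = -500,  |z| = 500.
Moduli of all roots: 500.0000.
All moduli strictly greater than 1? Yes.
Verdict: Invertible.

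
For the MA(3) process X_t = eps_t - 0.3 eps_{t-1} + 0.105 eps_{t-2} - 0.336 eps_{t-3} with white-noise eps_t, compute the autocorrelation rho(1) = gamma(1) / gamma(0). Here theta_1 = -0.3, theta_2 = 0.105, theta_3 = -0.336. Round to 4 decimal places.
\rho(1) = -0.3021

For an MA(q) process with theta_0 = 1, the autocovariance is
  gamma(k) = sigma^2 * sum_{i=0..q-k} theta_i * theta_{i+k},
and rho(k) = gamma(k) / gamma(0). Sigma^2 cancels.
  numerator   = (1)*(-0.3) + (-0.3)*(0.105) + (0.105)*(-0.336) = -0.36678.
  denominator = (1)^2 + (-0.3)^2 + (0.105)^2 + (-0.336)^2 = 1.213921.
  rho(1) = -0.36678 / 1.213921 = -0.3021.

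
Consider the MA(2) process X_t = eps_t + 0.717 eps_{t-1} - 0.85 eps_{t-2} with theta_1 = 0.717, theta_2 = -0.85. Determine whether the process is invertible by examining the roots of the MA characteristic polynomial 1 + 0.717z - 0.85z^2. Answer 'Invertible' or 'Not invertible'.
\text{Not invertible}

The MA(q) characteristic polynomial is P(z) = 1 + 0.717z - 0.85z^2.
Invertibility requires all roots to lie outside the unit circle, i.e. |z| > 1 for every root.
Set 1 + (0.717) z + (-0.85) z^2 = 0, i.e. a z^2 + b z + c = 0 with a = -0.85, b = 0.717, c = 1.
Discriminant D = b^2 - 4ac = (0.717)^2 - 4*(-0.85)*1 = 0.514089 - (-3.4) = 3.914089.
D >= 0, so the roots are real: z = (-b +/- sqrt(D)) / (2a) = (-0.717 +/- 1.978406) / (-1.7).
  z_1 = (-0.717 + 1.978406) / (-1.7) = -0.742,   |z_1| = 0.742.
  z_2 = (-0.717 - 1.978406) / (-1.7) = 1.5855,   |z_2| = 1.5855.
Moduli of all roots: 0.7420, 1.5855.
All moduli strictly greater than 1? No.
Verdict: Not invertible.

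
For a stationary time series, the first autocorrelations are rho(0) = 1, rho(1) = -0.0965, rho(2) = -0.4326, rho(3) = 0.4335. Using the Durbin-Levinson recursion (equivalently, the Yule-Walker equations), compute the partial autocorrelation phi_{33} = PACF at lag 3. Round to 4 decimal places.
\phi_{33} = 0.4160

The PACF at lag k is phi_{kk}, the last component of the solution
to the Yule-Walker system G_k phi = r_k where
  (G_k)_{ij} = rho(|i - j|), (r_k)_i = rho(i), i,j = 1..k.
Equivalently, Durbin-Levinson gives phi_{kk} iteratively:
  phi_{11} = rho(1)
  phi_{kk} = [rho(k) - sum_{j=1..k-1} phi_{k-1,j} rho(k-j)]
            / [1 - sum_{j=1..k-1} phi_{k-1,j} rho(j)],
  phi_{k,j} = phi_{k-1,j} - phi_{kk} phi_{k-1,k-j},  j = 1..k-1.
Step k = 1:
  phi_11 = rho(1) = -0.0965.
Step k = 2:
  phi_22 = [rho(2) - phi_11 rho(1)] / [1 - phi_11 rho(1)] = [-0.4326 - (-0.0965)(-0.0965)] / [1 - (-0.0965)(-0.0965)]
         = -0.44191225 / 0.99068775 = -0.446066.
  Update: phi_21 = phi_11 - phi_22 phi_11 = -0.0965 - (-0.446066)(-0.0965) = -0.139545.
Step k = 3:
  phi_33 = [rho(3) - phi_21 rho(2) - phi_22 rho(1)] / [1 - phi_21 rho(1) - phi_22 rho(2)]
    numerator   = 0.4335 - (-0.139545)(-0.4326) - (-0.446066)(-0.0965) = 0.33008729
    denominator = 1 - (-0.139545)(-0.0965) - (-0.446066)(-0.4326) = 0.79356566
  phi_33 = 0.33008729 / 0.79356566 = 0.416.
Therefore phi_{33} = 0.4160.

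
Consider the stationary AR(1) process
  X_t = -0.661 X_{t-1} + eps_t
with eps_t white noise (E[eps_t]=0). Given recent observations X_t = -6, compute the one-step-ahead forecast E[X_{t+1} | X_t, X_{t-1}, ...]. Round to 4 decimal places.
E[X_{t+1} \mid \mathcal F_t] = 3.9660

For an AR(p) model X_t = c + sum_i phi_i X_{t-i} + eps_t, the
one-step-ahead conditional mean is
  E[X_{t+1} | X_t, ...] = c + sum_i phi_i X_{t+1-i}.
Substitute known values:
  E[X_{t+1} | ...] = (-0.661) * (-6)
                   = 3.9660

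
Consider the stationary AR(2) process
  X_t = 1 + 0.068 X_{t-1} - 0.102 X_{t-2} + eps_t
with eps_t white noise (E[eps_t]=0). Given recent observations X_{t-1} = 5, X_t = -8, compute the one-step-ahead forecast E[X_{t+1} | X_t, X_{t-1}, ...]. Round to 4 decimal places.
E[X_{t+1} \mid \mathcal F_t] = -0.0540

For an AR(p) model X_t = c + sum_i phi_i X_{t-i} + eps_t, the
one-step-ahead conditional mean is
  E[X_{t+1} | X_t, ...] = c + sum_i phi_i X_{t+1-i}.
Substitute known values:
  E[X_{t+1} | ...] = 1 + (0.068) * (-8) + (-0.102) * (5)
                   = -0.0540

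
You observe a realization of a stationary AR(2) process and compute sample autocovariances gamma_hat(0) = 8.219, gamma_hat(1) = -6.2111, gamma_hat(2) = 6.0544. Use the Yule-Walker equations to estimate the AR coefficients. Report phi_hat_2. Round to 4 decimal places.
\hat\phi_{2} = 0.3860

The Yule-Walker equations for an AR(p) process read, in matrix form,
  Gamma_p phi = r_p,   with   (Gamma_p)_{ij} = gamma(|i - j|),
                       (r_p)_i = gamma(i),   i,j = 1..p.
Substitute the sample gammas (Toeplitz matrix and right-hand side of size 2):
  Gamma_p = [[8.219, -6.2111], [-6.2111, 8.219]]
  r_p     = [-6.2111, 6.0544]
Written out:
  8.219 phi_1 - 6.2111 phi_2 = -6.2111
  -6.2111 phi_1 + 8.219 phi_2 = 6.0544
Solve by Cramer's rule:
  det = gamma(0)^2 - gamma(1)^2 = (8.219)^2 - (-6.2111)^2 = 67.551961 - 38.57776321 = 28.97419779
  phi_hat_1 = [gamma(1) gamma(0) - gamma(1) gamma(2)] / det = [(-6.2111)(8.219) - (-6.2111)(6.0544)] / 28.97419779 = -13.44454706 / 28.97419779 = -0.464
  phi_hat_2 = [gamma(0) gamma(2) - gamma(1)^2] / det = [(8.219)(6.0544) - (-6.2111)^2] / 28.97419779 = 11.18335039 / 28.97419779 = 0.386
So phi_hat = [-0.4640, 0.3860].
Therefore phi_hat_2 = 0.3860.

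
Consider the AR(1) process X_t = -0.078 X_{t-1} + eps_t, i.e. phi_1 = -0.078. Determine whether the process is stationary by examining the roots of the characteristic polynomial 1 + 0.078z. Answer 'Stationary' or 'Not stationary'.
\text{Stationary}

The AR(p) characteristic polynomial is P(z) = 1 + 0.078z.
Stationarity requires all roots to lie outside the unit circle, i.e. |z| > 1 for every root.
This is linear in z: 1 + (0.078) z = 0  =>  z = -1/(0.078) = -12.820513,  |z| = 12.820513.
Moduli of all roots: 12.8205.
All moduli strictly greater than 1? Yes.
Verdict: Stationary.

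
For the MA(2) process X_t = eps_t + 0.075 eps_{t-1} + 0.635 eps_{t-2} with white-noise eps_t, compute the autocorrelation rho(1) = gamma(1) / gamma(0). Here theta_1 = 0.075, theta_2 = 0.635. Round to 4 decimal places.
\rho(1) = 0.0870

For an MA(q) process with theta_0 = 1, the autocovariance is
  gamma(k) = sigma^2 * sum_{i=0..q-k} theta_i * theta_{i+k},
and rho(k) = gamma(k) / gamma(0). Sigma^2 cancels.
  numerator   = (1)*(0.075) + (0.075)*(0.635) = 0.122625.
  denominator = (1)^2 + (0.075)^2 + (0.635)^2 = 1.40885.
  rho(1) = 0.122625 / 1.40885 = 0.0870.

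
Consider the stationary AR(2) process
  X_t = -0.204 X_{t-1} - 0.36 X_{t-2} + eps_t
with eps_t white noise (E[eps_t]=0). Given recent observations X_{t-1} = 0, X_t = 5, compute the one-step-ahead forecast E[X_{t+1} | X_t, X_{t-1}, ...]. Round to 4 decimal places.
E[X_{t+1} \mid \mathcal F_t] = -1.0200

For an AR(p) model X_t = c + sum_i phi_i X_{t-i} + eps_t, the
one-step-ahead conditional mean is
  E[X_{t+1} | X_t, ...] = c + sum_i phi_i X_{t+1-i}.
Substitute known values:
  E[X_{t+1} | ...] = (-0.204) * (5) + (-0.36) * (0)
                   = -1.0200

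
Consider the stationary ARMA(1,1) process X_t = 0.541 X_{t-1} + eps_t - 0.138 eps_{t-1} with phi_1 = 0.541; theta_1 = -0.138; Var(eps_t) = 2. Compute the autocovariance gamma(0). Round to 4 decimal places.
\gamma(0) = 2.4592

Multiply the model equation by X_{t-k} and take expectations. With theta_0 = psi_0 = 1 and psi_j the MA(infinity) weights, this gives
  gamma(k) - sum_i phi_i gamma(k-i) = c_k,
  c_k = sigma^2 * sum_{j=k..q} theta_j psi_{j-k}   (c_k = 0 for k > q),
using gamma(-m) = gamma(m).
psi-weights needed (psi_j = theta_j + sum_i phi_i psi_{j-i}):
  psi_1 = theta_1 + phi_1 = -0.138 + (0.541) = 0.403
Right-hand sides:
  c_0 = sigma^2 (1 + theta_1 psi_1) = 2 * (1 + (-0.138)(0.403)) = 2 * 0.944386 = 1.888772
  c_1 = sigma^2 theta_1 = 2 * (-0.138) = -0.276
  c_2 = 0
Equations for k = 0 and k = 1 (AR order 1):
  gamma(0) = phi_1 gamma(1) + c_0
  gamma(1) = phi_1 gamma(0) + c_1
Substituting the second into the first: gamma(0) (1 - phi_1^2) = c_0 + phi_1 c_1, so
  gamma(0) = (c_0 + phi_1 c_1) / (1 - phi_1^2) = (1.888772 + (0.541)(-0.276)) / (1 - (0.541)^2) = 1.739456 / 0.707319 = 2.459224.
Therefore gamma(0) = 2.4592 (to 4 decimal places).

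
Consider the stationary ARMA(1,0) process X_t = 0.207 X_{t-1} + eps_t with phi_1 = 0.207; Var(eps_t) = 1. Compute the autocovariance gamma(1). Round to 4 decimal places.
\gamma(1) = 0.2163

Multiply the model equation by X_{t-k} and take expectations. With theta_0 = psi_0 = 1 and psi_j the MA(infinity) weights, this gives
  gamma(k) - sum_i phi_i gamma(k-i) = c_k,
  c_k = sigma^2 * sum_{j=k..q} theta_j psi_{j-k}   (c_k = 0 for k > q),
using gamma(-m) = gamma(m).
Pure AR (q = 0): c_0 = sigma^2 = 1, c_k = 0 for k >= 1.
Equations for k = 0 and k = 1 (AR order 1):
  gamma(0) = phi_1 gamma(1) + c_0
  gamma(1) = phi_1 gamma(0) + c_1
Substituting the second into the first: gamma(0) (1 - phi_1^2) = c_0 + phi_1 c_1, so
  gamma(0) = c_0 / (1 - phi_1^2) = 1 / (1 - (0.207)^2) = 1 / 0.957151 = 1.044767.
  gamma(1) = phi_1 gamma(0) = (0.207)(1.044767) = 0.216267.
Therefore gamma(1) = 0.2163 (to 4 decimal places).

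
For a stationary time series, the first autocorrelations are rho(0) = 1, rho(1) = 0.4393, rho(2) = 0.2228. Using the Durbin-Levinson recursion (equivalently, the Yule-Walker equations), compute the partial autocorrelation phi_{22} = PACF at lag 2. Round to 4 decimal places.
\phi_{22} = 0.0369

The PACF at lag k is phi_{kk}, the last component of the solution
to the Yule-Walker system G_k phi = r_k where
  (G_k)_{ij} = rho(|i - j|), (r_k)_i = rho(i), i,j = 1..k.
Equivalently, Durbin-Levinson gives phi_{kk} iteratively:
  phi_{11} = rho(1)
  phi_{kk} = [rho(k) - sum_{j=1..k-1} phi_{k-1,j} rho(k-j)]
            / [1 - sum_{j=1..k-1} phi_{k-1,j} rho(j)],
  phi_{k,j} = phi_{k-1,j} - phi_{kk} phi_{k-1,k-j},  j = 1..k-1.
Step k = 1:
  phi_11 = rho(1) = 0.4393.
Step k = 2:
  phi_22 = [rho(2) - phi_11 rho(1)] / [1 - phi_11 rho(1)] = [0.2228 - (0.4393)(0.4393)] / [1 - (0.4393)(0.4393)]
         = 0.02981551 / 0.80701551 = 0.0369.
Therefore phi_{22} = 0.0369.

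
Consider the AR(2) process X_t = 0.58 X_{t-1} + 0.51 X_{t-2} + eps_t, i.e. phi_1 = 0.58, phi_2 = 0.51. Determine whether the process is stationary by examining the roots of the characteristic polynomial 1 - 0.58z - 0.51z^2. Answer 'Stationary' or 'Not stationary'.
\text{Not stationary}

The AR(p) characteristic polynomial is P(z) = 1 - 0.58z - 0.51z^2.
Stationarity requires all roots to lie outside the unit circle, i.e. |z| > 1 for every root.
Set 1 + (-0.58) z + (-0.51) z^2 = 0, i.e. a z^2 + b z + c = 0 with a = -0.51, b = -0.58, c = 1.
Discriminant D = b^2 - 4ac = (-0.58)^2 - 4*(-0.51)*1 = 0.3364 - (-2.04) = 2.3764.
D >= 0, so the roots are real: z = (-b +/- sqrt(D)) / (2a) = (0.58 +/- 1.541558) / (-1.02).
  z_1 = (0.58 + 1.541558) / (-1.02) = -2.08,   |z_1| = 2.08.
  z_2 = (0.58 - 1.541558) / (-1.02) = 0.9427,   |z_2| = 0.9427.
Moduli of all roots: 2.0800, 0.9427.
All moduli strictly greater than 1? No.
Verdict: Not stationary.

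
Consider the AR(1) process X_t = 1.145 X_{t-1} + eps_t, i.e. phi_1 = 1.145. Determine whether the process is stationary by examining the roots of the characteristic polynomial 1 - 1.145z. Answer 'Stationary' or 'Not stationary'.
\text{Not stationary}

The AR(p) characteristic polynomial is P(z) = 1 - 1.145z.
Stationarity requires all roots to lie outside the unit circle, i.e. |z| > 1 for every root.
This is linear in z: 1 + (-1.145) z = 0  =>  z = -1/(-1.145) = 0.873362,  |z| = 0.873362.
Moduli of all roots: 0.8734.
All moduli strictly greater than 1? No.
Verdict: Not stationary.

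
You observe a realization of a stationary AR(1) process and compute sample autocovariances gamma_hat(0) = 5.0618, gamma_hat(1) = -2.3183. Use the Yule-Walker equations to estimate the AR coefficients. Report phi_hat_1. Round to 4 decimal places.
\hat\phi_{1} = -0.4580

The Yule-Walker equations for an AR(p) process read, in matrix form,
  Gamma_p phi = r_p,   with   (Gamma_p)_{ij} = gamma(|i - j|),
                       (r_p)_i = gamma(i),   i,j = 1..p.
Substitute the sample gammas (Toeplitz matrix and right-hand side of size 1):
  Gamma_p = [[5.0618]]
  r_p     = [-2.3183]
With p = 1 this is the single equation gamma(0) phi_1 = gamma(1):
  phi_hat_1 = gamma(1) / gamma(0) = -2.3183 / 5.0618 = -0.4580.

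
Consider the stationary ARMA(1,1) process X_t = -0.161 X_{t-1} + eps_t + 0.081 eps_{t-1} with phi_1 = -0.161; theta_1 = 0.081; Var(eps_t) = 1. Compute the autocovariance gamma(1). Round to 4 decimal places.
\gamma(1) = -0.0811

Multiply the model equation by X_{t-k} and take expectations. With theta_0 = psi_0 = 1 and psi_j the MA(infinity) weights, this gives
  gamma(k) - sum_i phi_i gamma(k-i) = c_k,
  c_k = sigma^2 * sum_{j=k..q} theta_j psi_{j-k}   (c_k = 0 for k > q),
using gamma(-m) = gamma(m).
psi-weights needed (psi_j = theta_j + sum_i phi_i psi_{j-i}):
  psi_1 = theta_1 + phi_1 = 0.081 + (-0.161) = -0.08
Right-hand sides:
  c_0 = sigma^2 (1 + theta_1 psi_1) = 1 * (1 + (0.081)(-0.08)) = 1 * 0.99352 = 0.99352
  c_1 = sigma^2 theta_1 = 1 * (0.081) = 0.081
  c_2 = 0
Equations for k = 0 and k = 1 (AR order 1):
  gamma(0) = phi_1 gamma(1) + c_0
  gamma(1) = phi_1 gamma(0) + c_1
Substituting the second into the first: gamma(0) (1 - phi_1^2) = c_0 + phi_1 c_1, so
  gamma(0) = (c_0 + phi_1 c_1) / (1 - phi_1^2) = (0.99352 + (-0.161)(0.081)) / (1 - (-0.161)^2) = 0.980479 / 0.974079 = 1.00657.
  gamma(1) = phi_1 gamma(0) + c_1 = (-0.161)(1.00657) + (0.081) = -0.081058.
Therefore gamma(1) = -0.0811 (to 4 decimal places).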